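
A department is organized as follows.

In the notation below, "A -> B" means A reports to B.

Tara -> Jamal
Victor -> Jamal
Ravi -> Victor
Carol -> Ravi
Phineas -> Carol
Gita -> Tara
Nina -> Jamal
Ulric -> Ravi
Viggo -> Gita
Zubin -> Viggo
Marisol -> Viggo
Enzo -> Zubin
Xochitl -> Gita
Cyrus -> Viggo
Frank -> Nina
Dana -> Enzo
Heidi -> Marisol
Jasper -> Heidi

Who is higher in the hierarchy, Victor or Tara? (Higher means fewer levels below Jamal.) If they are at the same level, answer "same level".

same level

Both Victor and Tara are 1 level below Jamal.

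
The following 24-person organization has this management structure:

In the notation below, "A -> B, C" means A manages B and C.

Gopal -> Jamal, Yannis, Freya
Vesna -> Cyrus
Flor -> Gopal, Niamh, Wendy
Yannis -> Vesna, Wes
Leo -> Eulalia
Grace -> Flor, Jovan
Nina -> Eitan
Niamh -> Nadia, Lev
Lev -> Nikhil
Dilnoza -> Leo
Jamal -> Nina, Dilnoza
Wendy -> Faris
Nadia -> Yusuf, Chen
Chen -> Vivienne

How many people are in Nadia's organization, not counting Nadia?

3

Nadia directly manages Yusuf, Chen. Yusuf has no reports. Under Chen: Vivienne (1). So Nadia's organization is 2 direct reports plus everyone under them: 1 + 2 = 3.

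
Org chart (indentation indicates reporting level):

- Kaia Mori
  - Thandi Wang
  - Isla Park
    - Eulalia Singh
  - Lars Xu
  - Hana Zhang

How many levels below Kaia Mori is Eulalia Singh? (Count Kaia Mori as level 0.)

Chain from Eulalia Singh up to Kaia Mori: Eulalia Singh → Isla Park → Kaia Mori. That is 2 steps up, so Eulalia Singh is 2 levels below Kaia Mori.

2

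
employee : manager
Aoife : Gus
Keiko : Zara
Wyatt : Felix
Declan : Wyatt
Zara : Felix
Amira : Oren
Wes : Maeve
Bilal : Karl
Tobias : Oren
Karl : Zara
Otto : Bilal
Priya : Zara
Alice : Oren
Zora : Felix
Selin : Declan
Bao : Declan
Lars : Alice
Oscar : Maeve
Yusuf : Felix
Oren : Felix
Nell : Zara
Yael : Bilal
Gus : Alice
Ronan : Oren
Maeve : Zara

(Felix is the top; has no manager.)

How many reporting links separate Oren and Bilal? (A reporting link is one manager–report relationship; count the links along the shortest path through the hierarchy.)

Oren is 1 level below Felix, and Bilal is 3 levels below Felix (their lowest common manager). The shortest path runs up from Oren to Felix and back down to Bilal: 1 + 3 = 4 links.

4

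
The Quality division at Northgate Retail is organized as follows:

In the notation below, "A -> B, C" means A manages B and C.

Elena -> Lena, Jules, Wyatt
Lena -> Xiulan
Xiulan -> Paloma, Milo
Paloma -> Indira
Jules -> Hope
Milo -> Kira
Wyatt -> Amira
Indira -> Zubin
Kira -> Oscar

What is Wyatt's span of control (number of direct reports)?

Wyatt directly manages Amira. That is 1 direct report.

1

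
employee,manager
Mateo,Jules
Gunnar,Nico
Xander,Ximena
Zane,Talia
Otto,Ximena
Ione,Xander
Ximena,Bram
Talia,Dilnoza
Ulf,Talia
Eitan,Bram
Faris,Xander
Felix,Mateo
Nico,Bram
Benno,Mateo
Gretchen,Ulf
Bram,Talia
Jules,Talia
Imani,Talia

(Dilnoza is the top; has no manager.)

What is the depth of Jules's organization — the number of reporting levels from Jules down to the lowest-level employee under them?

The longest chain under Jules runs Jules → Mateo → Felix, which is 2 levels below Jules.

2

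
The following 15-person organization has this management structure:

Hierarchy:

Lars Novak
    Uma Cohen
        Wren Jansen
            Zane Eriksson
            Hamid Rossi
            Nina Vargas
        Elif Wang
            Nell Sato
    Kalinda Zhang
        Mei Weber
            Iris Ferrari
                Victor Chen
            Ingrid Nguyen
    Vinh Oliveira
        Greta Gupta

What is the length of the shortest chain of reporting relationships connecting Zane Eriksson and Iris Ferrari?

6

Zane Eriksson is 3 levels below Lars Novak, and Iris Ferrari is 3 levels below Lars Novak (their lowest common manager). The shortest path runs up from Zane Eriksson to Lars Novak and back down to Iris Ferrari: 3 + 3 = 6 links.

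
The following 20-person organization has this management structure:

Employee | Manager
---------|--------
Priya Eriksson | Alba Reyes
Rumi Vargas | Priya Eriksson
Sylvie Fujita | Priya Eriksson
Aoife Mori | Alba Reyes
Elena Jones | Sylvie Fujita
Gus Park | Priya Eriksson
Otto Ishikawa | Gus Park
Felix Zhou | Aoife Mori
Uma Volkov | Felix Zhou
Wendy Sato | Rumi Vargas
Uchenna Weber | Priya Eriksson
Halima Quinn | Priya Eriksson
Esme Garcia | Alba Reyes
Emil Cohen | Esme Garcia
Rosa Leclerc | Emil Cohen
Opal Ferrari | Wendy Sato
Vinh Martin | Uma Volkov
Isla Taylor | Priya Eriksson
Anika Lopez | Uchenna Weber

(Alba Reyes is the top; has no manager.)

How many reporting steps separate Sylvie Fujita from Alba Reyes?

2

Chain from Sylvie Fujita up to Alba Reyes: Sylvie Fujita → Priya Eriksson → Alba Reyes. That is 2 steps up, so Sylvie Fujita is 2 levels below Alba Reyes.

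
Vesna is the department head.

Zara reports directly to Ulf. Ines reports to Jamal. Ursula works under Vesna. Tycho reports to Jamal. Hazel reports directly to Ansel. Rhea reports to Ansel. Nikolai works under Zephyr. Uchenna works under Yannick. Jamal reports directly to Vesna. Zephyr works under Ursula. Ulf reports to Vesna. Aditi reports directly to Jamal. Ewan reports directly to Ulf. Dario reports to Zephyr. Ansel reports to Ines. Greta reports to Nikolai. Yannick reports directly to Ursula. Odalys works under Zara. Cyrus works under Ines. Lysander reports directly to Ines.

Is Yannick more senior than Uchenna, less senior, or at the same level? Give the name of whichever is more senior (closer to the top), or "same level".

Yannick is 2 levels below Vesna; Uchenna is 3. Yannick is higher.

Yannick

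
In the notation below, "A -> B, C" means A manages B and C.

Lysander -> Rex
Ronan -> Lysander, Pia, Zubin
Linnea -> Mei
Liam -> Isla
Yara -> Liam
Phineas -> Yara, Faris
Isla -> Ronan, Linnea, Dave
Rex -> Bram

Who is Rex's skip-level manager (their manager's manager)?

Rex reports to Lysander, and Lysander reports to Ronan. So Rex's skip-level manager is Ronan.

Ronan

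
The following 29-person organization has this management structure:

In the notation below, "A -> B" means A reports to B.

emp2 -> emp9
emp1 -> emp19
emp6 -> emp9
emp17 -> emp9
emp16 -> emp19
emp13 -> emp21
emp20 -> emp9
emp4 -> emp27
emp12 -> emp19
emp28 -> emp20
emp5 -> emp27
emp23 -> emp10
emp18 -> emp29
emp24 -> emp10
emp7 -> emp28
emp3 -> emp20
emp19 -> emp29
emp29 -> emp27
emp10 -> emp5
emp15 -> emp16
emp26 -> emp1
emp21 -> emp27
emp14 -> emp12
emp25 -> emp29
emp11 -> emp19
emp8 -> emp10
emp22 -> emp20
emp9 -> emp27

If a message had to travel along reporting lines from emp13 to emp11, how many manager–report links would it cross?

emp13 is 2 levels below emp27, and emp11 is 3 levels below emp27 (their lowest common manager). The shortest path runs up from emp13 to emp27 and back down to emp11: 2 + 3 = 5 links.

5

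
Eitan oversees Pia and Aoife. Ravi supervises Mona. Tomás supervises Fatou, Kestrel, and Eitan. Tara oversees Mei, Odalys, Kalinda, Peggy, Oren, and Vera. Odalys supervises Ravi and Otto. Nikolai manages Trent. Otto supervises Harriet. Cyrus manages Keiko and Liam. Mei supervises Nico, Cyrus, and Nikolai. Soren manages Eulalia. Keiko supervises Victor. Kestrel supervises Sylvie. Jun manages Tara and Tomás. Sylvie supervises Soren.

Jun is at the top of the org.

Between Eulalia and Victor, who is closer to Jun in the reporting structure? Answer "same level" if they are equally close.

same level

Both Eulalia and Victor are 5 levels below Jun.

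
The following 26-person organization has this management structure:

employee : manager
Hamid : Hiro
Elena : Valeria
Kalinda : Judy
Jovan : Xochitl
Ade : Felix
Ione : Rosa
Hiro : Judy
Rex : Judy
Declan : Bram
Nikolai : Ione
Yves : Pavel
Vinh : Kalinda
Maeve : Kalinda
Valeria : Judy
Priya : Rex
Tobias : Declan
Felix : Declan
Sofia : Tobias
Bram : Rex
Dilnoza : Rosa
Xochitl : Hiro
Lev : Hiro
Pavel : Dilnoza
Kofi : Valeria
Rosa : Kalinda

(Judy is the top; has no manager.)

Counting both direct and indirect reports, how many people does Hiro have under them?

4

Hiro directly manages Xochitl, Hamid, Lev. Under Xochitl: Jovan (1). Hamid has no reports. Lev has no reports. So Hiro's organization is 3 direct reports plus everyone under them: 2 + 1 + 1 = 4.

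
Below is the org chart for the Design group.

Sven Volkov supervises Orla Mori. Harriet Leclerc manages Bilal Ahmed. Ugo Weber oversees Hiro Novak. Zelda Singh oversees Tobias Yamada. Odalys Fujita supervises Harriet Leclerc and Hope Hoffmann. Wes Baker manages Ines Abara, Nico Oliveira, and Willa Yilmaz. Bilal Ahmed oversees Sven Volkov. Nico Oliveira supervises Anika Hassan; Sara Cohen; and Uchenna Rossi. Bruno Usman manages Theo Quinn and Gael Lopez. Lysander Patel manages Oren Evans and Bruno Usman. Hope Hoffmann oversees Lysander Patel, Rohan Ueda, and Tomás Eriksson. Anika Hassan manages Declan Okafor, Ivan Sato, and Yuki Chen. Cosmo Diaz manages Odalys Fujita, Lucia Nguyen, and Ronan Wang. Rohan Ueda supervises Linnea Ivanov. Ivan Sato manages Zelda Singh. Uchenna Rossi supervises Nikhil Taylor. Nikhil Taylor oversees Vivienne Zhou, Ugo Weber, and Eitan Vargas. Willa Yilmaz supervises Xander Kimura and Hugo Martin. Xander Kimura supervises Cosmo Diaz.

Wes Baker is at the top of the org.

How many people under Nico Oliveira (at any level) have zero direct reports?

7

The people in Nico Oliveira's organization with no one reporting to them are Eitan Vargas, Hiro Novak, Vivienne Zhou, Sara Cohen, Yuki Chen, Tobias Yamada, Declan Okafor. That is 7.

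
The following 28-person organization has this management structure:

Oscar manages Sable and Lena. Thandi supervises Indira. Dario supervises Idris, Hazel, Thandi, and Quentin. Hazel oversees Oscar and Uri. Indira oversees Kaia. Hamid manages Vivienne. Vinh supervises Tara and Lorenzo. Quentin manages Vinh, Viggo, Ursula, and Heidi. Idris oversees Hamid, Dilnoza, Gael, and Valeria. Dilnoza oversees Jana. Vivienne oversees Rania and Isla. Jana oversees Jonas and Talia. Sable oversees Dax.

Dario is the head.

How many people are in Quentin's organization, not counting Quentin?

6

Quentin directly manages Vinh, Viggo, Ursula, Heidi. Under Vinh: Lorenzo, Tara (2). Viggo has no reports. Ursula has no reports. Heidi has no reports. So Quentin's organization is 4 direct reports plus everyone under them: 3 + 1 + 1 + 1 = 6.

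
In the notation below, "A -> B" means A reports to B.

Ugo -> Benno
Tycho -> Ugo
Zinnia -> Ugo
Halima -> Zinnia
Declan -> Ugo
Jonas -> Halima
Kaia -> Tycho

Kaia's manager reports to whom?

Kaia reports to Tycho, and Tycho reports to Ugo. So Kaia's skip-level manager is Ugo.

Ugo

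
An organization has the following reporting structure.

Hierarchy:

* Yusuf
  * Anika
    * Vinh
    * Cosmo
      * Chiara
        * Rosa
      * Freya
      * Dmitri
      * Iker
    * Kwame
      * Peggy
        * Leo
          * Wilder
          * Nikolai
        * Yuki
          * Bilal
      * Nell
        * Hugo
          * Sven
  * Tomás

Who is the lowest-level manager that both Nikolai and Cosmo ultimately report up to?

Nikolai's chain of managers is Leo, Peggy, Kwame, Anika, Yusuf. Cosmo's chain of managers is Anika, Yusuf. The first manager that appears in both chains is Anika.

Anika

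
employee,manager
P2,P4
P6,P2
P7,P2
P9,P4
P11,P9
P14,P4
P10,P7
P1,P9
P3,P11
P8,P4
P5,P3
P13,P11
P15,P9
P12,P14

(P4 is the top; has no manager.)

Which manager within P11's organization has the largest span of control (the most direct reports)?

P11

Direct-report counts within P11's organization: P11 has 2; P3 has 1. The largest is 2, held by P11.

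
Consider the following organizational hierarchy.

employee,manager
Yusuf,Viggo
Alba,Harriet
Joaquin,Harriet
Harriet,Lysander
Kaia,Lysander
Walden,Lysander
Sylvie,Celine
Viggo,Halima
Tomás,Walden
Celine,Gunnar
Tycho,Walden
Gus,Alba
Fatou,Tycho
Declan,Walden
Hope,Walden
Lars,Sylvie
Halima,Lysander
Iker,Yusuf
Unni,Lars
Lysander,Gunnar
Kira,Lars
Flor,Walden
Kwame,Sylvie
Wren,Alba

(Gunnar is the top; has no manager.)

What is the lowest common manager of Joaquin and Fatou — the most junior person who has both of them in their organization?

Lysander

Joaquin's chain of managers is Harriet, Lysander, Gunnar. Fatou's chain of managers is Tycho, Walden, Lysander, Gunnar. The first manager that appears in both chains is Lysander.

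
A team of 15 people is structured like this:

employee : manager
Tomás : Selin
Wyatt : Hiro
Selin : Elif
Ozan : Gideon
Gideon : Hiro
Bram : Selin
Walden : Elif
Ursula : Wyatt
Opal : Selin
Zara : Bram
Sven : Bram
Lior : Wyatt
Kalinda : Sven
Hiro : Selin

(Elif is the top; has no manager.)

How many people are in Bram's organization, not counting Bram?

3

Bram directly manages Sven, Zara. Under Sven: Kalinda (1). Zara has no reports. So Bram's organization is 2 direct reports plus everyone under them: 2 + 1 = 3.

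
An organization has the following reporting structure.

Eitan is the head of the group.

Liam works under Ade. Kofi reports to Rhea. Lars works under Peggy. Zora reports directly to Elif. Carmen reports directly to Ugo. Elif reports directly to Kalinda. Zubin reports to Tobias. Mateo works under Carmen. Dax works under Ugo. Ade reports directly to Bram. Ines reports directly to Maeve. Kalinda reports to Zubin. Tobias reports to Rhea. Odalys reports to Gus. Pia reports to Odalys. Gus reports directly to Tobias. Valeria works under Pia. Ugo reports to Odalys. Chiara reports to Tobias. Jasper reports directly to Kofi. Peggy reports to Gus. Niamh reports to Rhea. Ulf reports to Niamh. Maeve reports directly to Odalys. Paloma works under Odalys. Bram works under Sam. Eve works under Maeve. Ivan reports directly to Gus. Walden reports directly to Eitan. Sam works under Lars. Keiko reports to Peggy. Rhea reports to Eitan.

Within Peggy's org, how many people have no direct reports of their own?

The people in Peggy's organization with no one reporting to them are Keiko, Liam. That is 2.

2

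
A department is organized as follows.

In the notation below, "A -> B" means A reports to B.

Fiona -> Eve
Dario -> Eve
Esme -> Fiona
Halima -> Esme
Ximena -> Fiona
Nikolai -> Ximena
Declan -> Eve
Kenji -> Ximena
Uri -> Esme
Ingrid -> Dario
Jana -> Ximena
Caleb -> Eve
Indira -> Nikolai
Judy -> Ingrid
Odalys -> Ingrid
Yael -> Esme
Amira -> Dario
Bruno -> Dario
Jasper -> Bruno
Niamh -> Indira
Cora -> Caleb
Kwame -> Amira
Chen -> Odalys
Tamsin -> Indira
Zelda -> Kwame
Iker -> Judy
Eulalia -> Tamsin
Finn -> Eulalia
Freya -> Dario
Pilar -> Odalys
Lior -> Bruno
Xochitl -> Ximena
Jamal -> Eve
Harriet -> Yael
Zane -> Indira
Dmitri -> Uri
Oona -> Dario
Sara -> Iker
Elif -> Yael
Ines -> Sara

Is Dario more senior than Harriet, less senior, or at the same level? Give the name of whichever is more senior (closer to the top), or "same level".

Dario is 1 level below Eve; Harriet is 4. Dario is higher.

Dario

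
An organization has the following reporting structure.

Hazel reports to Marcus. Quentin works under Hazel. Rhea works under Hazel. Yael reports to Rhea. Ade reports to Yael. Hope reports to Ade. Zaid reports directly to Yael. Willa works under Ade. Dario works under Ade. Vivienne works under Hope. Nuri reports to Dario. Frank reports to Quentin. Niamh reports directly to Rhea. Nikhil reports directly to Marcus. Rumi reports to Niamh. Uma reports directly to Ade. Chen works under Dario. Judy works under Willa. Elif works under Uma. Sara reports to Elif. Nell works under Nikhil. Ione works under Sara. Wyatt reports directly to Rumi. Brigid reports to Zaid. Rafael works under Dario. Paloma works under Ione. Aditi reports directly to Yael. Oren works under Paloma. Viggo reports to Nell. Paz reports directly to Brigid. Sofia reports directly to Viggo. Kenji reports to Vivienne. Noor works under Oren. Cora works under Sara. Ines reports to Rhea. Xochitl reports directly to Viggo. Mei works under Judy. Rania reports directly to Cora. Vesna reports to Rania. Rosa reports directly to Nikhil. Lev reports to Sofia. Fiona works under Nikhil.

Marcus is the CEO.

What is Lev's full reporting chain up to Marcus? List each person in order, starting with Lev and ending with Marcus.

Lev -> Sofia -> Viggo -> Nell -> Nikhil -> Marcus

Lev reports to Sofia. Sofia reports to Viggo. Viggo reports to Nell. Nell reports to Nikhil. Nikhil reports to Marcus. Marcus is at the top.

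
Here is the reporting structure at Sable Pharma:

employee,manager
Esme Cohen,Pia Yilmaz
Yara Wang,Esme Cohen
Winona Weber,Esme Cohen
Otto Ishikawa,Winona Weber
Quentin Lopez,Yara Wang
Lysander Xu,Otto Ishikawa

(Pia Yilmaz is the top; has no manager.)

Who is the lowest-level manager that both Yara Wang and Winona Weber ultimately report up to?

Esme Cohen

Yara Wang's chain of managers is Esme Cohen, Pia Yilmaz. Winona Weber's chain of managers is Esme Cohen, Pia Yilmaz. The first manager that appears in both chains is Esme Cohen.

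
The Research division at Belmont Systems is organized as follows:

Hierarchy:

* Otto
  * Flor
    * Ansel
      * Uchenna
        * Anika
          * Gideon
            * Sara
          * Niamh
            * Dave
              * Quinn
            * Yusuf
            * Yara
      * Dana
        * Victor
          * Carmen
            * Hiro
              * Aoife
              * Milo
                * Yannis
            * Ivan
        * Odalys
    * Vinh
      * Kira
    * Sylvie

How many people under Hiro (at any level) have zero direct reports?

The people in Hiro's organization with no one reporting to them are Yannis, Aoife. That is 2.

2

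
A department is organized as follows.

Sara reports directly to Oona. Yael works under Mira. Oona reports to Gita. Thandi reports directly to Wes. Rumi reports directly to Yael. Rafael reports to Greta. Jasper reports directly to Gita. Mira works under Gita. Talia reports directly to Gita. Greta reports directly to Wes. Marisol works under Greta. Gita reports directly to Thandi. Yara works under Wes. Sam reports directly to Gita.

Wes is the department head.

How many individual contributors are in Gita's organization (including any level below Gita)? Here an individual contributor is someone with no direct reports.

5

The people in Gita's organization with no one reporting to them are Sam, Sara, Jasper, Talia, Rumi. That is 5.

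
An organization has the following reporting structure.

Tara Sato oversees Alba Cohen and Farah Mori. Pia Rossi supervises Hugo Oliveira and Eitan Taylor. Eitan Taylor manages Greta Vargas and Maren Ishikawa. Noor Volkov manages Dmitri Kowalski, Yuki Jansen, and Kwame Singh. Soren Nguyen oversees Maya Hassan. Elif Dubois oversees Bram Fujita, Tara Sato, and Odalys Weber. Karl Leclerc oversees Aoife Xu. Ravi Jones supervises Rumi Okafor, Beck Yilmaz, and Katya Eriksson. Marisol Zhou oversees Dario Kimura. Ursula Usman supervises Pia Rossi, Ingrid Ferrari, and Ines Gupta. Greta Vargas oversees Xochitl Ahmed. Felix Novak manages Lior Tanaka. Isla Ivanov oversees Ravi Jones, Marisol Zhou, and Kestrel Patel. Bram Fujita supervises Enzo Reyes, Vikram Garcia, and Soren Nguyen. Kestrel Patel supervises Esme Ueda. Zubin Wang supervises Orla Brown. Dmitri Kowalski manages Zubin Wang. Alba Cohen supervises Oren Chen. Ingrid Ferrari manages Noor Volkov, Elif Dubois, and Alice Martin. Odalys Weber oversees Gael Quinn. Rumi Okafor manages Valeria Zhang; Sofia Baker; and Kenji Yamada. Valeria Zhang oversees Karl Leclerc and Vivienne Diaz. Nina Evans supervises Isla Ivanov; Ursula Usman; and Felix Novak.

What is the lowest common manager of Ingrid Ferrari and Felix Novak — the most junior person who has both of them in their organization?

Ingrid Ferrari's chain of managers is Ursula Usman, Nina Evans. Felix Novak's chain of managers is Nina Evans. The first manager that appears in both chains is Nina Evans.

Nina Evans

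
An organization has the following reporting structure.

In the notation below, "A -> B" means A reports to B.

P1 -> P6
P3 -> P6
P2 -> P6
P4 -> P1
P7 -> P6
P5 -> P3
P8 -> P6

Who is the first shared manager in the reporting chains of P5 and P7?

P6

P5's chain of managers is P3, P6. P7's chain of managers is P6. The first manager that appears in both chains is P6.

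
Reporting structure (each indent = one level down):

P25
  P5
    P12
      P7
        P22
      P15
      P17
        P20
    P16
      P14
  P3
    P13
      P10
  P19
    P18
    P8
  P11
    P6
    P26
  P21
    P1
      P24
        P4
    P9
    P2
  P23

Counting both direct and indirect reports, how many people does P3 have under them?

2

P3 directly manages P13. Under P13: P10 (1). That's 2 in total.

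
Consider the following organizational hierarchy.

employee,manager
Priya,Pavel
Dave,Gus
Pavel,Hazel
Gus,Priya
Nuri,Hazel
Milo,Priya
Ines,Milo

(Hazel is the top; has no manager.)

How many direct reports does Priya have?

Priya directly manages Gus, Milo. That is 2 direct reports.

2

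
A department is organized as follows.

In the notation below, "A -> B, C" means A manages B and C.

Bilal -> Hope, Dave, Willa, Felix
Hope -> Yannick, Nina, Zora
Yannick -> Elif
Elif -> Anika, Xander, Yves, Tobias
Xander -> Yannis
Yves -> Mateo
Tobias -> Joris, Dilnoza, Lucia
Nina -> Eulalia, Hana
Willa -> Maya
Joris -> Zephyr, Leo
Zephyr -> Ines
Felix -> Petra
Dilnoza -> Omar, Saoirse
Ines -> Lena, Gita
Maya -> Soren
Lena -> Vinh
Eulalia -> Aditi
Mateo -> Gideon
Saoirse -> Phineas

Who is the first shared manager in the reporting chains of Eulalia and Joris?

Hope

Eulalia's chain of managers is Nina, Hope, Bilal. Joris's chain of managers is Tobias, Elif, Yannick, Hope, Bilal. The first manager that appears in both chains is Hope.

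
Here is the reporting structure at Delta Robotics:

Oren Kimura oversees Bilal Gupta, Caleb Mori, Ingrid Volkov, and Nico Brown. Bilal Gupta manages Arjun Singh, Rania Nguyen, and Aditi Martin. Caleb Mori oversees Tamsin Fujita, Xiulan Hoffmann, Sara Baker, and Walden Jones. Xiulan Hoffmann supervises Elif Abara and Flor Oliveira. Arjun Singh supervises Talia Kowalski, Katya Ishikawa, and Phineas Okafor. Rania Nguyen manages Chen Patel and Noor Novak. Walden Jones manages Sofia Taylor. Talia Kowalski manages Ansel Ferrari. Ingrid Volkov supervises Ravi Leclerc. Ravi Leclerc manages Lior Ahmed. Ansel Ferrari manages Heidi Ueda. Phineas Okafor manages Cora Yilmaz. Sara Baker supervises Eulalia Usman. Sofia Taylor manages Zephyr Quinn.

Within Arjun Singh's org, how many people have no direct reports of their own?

The people in Arjun Singh's organization with no one reporting to them are Cora Yilmaz, Katya Ishikawa, Heidi Ueda. That is 3.

3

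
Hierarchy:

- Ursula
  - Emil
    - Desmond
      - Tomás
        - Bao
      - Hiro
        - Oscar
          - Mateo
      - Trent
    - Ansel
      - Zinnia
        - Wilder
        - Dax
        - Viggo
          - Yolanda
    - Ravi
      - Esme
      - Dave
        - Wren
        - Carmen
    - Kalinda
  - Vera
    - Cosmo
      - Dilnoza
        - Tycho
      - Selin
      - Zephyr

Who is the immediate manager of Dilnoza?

Cosmo

Dilnoza reports directly to Cosmo.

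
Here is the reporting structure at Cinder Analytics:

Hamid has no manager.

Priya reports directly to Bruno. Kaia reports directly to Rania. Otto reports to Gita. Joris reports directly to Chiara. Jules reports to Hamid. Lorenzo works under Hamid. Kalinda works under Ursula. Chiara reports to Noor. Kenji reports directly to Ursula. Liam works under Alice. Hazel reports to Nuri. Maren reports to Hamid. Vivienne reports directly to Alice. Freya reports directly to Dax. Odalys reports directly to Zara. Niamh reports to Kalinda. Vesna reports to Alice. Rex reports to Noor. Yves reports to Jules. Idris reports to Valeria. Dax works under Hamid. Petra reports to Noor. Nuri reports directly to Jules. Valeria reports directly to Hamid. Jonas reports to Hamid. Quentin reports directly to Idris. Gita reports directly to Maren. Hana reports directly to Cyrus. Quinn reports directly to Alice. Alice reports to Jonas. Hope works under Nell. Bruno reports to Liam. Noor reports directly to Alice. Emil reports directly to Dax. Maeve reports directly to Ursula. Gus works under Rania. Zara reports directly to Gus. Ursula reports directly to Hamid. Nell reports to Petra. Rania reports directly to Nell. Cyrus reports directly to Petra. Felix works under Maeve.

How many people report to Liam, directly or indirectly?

2

Liam directly manages Bruno. Under Bruno: Priya (1). That's 2 in total.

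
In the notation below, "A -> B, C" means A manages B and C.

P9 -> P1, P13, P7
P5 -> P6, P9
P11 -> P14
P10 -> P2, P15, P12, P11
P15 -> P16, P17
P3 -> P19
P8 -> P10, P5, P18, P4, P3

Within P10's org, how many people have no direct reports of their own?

The people in P10's organization with no one reporting to them are P14, P12, P17, P16, P2. That is 5.

5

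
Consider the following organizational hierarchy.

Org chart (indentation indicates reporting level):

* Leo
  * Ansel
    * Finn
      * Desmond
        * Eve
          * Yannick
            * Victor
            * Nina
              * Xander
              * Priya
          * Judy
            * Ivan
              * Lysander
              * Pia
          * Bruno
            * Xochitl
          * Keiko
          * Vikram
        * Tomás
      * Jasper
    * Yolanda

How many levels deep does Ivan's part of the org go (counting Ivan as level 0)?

1

The longest chain under Ivan runs Ivan → Pia, which is 1 level below Ivan.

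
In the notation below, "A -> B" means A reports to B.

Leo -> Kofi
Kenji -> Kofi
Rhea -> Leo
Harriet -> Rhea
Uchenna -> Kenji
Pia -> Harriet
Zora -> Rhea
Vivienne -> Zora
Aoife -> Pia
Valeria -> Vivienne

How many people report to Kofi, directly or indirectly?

Kofi directly manages Leo, Kenji. Under Leo: Rhea, Zora, Vivienne, Valeria, Harriet, Pia, Aoife (7). Under Kenji: Uchenna (1). So Kofi's organization is 2 direct reports plus everyone under them: 8 + 2 = 10.

10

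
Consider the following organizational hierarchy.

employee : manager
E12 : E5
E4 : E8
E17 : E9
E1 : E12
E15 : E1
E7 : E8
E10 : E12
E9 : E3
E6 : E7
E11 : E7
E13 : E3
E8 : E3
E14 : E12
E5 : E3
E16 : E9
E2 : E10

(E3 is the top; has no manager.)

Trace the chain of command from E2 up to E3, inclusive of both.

E2 -> E10 -> E12 -> E5 -> E3

E2 reports to E10. E10 reports to E12. E12 reports to E5. E5 reports to E3. E3 is at the top.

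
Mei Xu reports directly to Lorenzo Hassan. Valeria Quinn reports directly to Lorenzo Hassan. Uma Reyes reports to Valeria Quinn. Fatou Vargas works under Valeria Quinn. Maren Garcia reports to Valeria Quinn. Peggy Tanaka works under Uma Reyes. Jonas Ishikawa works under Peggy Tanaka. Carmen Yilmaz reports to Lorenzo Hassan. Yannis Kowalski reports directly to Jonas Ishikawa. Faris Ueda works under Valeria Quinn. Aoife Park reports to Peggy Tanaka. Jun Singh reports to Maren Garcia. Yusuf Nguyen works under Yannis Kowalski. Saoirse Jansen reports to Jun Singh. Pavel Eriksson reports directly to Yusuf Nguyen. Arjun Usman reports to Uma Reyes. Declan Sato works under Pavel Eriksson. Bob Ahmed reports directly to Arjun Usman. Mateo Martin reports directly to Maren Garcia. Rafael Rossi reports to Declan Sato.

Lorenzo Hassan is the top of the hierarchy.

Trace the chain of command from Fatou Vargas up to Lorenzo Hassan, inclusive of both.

Fatou Vargas -> Valeria Quinn -> Lorenzo Hassan

Fatou Vargas reports to Valeria Quinn. Valeria Quinn reports to Lorenzo Hassan. Lorenzo Hassan is at the top.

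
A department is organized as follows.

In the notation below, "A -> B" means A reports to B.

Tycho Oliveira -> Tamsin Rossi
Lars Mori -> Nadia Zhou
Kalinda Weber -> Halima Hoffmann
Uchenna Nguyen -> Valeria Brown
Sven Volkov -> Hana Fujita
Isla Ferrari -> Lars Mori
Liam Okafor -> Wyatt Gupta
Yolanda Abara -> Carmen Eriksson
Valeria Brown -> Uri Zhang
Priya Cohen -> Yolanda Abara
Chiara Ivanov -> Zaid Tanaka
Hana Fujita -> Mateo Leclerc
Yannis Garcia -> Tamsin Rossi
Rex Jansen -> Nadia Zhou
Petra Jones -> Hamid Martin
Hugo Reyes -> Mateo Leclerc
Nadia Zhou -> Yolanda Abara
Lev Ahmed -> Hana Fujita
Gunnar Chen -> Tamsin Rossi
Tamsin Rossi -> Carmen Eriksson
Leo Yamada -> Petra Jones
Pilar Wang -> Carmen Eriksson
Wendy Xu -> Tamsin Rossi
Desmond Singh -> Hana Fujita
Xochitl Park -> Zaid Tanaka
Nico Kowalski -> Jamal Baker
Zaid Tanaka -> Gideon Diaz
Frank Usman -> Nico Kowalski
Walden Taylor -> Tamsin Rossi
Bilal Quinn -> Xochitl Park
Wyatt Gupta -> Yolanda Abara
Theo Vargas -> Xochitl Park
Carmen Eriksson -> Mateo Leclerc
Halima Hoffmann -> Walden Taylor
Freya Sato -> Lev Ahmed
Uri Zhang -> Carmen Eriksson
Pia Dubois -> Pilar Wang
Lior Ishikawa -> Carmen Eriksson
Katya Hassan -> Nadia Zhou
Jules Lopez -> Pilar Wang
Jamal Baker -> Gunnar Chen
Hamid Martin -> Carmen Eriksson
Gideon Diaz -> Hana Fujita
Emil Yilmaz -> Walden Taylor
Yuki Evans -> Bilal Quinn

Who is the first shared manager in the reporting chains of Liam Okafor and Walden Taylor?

Carmen Eriksson

Liam Okafor's chain of managers is Wyatt Gupta, Yolanda Abara, Carmen Eriksson, Mateo Leclerc. Walden Taylor's chain of managers is Tamsin Rossi, Carmen Eriksson, Mateo Leclerc. The first manager that appears in both chains is Carmen Eriksson.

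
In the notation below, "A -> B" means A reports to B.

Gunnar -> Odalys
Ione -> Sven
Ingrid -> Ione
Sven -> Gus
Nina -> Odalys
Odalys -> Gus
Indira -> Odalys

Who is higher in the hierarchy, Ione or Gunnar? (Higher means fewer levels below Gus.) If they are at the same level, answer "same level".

same level

Both Ione and Gunnar are 2 levels below Gus.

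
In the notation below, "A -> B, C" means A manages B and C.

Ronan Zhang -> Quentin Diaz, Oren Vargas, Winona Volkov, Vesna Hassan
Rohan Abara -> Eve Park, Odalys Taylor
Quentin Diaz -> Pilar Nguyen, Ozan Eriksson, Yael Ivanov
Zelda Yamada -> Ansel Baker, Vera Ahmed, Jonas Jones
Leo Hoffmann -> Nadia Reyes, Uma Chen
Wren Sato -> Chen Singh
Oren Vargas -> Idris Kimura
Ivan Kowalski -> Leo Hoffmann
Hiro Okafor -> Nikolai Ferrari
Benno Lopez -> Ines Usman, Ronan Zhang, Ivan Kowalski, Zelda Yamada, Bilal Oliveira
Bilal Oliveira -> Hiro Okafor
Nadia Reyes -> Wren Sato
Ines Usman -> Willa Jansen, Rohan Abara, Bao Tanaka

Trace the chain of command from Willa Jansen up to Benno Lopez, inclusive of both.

Willa Jansen reports to Ines Usman. Ines Usman reports to Benno Lopez. Benno Lopez is at the top.

Willa Jansen -> Ines Usman -> Benno Lopez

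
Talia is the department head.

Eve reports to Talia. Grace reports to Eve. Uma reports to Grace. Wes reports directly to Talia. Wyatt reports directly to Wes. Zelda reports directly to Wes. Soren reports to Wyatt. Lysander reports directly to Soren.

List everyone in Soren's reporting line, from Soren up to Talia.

Soren -> Wyatt -> Wes -> Talia

Soren reports to Wyatt. Wyatt reports to Wes. Wes reports to Talia. Talia is at the top.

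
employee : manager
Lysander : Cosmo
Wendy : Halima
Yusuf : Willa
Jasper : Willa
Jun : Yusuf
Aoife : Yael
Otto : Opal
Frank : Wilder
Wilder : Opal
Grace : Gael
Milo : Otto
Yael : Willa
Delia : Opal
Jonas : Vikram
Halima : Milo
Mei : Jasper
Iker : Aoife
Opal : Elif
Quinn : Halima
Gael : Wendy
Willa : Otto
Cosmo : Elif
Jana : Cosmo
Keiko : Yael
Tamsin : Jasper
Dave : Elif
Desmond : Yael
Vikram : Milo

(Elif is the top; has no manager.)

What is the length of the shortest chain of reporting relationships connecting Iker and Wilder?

Iker is 5 levels below Opal, and Wilder is 1 level below Opal (their lowest common manager). The shortest path runs up from Iker to Opal and back down to Wilder: 5 + 1 = 6 links.

6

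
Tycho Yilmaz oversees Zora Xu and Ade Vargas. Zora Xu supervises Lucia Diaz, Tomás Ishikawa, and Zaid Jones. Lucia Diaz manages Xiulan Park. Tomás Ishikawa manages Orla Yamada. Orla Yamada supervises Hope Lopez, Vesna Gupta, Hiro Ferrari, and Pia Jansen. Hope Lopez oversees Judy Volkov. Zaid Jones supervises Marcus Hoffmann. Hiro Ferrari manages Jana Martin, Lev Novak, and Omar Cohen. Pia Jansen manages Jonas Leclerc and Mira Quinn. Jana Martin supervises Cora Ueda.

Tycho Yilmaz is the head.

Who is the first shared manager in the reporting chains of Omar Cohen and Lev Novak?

Omar Cohen's chain of managers is Hiro Ferrari, Orla Yamada, Tomás Ishikawa, Zora Xu, Tycho Yilmaz. Lev Novak's chain of managers is Hiro Ferrari, Orla Yamada, Tomás Ishikawa, Zora Xu, Tycho Yilmaz. The first manager that appears in both chains is Hiro Ferrari.

Hiro Ferrari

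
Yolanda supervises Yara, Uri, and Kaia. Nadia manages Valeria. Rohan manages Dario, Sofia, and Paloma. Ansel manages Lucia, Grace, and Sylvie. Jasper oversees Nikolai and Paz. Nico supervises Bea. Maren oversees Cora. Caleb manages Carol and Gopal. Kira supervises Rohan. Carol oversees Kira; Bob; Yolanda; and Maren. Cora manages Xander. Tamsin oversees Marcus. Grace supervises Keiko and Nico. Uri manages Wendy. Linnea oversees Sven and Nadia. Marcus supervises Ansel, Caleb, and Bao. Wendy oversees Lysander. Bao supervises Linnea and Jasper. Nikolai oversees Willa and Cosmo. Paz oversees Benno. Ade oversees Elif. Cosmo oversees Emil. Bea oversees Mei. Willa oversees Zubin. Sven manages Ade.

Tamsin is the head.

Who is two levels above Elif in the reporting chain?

Elif reports to Ade, and Ade reports to Sven. So Elif's skip-level manager is Sven.

Sven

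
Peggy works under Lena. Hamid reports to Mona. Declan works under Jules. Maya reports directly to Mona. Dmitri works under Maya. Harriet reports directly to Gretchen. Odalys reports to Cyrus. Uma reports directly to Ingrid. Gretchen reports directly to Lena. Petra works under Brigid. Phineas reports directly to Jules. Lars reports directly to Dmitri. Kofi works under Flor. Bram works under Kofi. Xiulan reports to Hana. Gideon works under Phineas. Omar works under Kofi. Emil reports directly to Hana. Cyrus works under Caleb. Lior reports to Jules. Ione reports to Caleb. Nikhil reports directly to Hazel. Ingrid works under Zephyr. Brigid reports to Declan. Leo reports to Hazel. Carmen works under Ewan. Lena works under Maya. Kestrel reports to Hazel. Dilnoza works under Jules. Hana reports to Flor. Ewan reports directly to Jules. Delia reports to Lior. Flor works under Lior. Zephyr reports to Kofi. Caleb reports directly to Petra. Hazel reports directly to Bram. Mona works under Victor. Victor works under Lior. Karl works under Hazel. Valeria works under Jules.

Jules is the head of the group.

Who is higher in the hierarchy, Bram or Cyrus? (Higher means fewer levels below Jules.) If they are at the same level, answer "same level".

Bram

Bram is 4 levels below Jules; Cyrus is 5. Bram is higher.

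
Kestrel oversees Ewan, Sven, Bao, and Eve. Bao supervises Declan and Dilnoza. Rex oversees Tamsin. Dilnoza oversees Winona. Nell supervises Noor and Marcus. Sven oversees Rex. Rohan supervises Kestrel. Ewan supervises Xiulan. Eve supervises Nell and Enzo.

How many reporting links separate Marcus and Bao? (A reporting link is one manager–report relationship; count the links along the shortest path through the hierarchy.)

Marcus is 3 levels below Kestrel, and Bao is 1 level below Kestrel (their lowest common manager). The shortest path runs up from Marcus to Kestrel and back down to Bao: 3 + 1 = 4 links.

4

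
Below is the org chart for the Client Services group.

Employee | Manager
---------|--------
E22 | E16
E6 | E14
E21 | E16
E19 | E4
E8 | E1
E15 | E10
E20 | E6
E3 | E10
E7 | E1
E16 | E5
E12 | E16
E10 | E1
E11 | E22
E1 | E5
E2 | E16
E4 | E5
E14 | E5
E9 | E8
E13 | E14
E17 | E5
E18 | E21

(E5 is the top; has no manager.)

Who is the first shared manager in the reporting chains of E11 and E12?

E11's chain of managers is E22, E16, E5. E12's chain of managers is E16, E5. The first manager that appears in both chains is E16.

E16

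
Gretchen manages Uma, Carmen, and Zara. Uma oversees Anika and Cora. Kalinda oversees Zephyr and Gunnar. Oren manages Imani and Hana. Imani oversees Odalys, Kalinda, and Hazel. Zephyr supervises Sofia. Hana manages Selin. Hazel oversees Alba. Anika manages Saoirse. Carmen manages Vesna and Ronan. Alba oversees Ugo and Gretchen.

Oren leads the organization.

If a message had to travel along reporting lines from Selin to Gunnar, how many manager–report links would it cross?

Selin is 2 levels below Oren, and Gunnar is 3 levels below Oren (their lowest common manager). The shortest path runs up from Selin to Oren and back down to Gunnar: 2 + 3 = 5 links.

5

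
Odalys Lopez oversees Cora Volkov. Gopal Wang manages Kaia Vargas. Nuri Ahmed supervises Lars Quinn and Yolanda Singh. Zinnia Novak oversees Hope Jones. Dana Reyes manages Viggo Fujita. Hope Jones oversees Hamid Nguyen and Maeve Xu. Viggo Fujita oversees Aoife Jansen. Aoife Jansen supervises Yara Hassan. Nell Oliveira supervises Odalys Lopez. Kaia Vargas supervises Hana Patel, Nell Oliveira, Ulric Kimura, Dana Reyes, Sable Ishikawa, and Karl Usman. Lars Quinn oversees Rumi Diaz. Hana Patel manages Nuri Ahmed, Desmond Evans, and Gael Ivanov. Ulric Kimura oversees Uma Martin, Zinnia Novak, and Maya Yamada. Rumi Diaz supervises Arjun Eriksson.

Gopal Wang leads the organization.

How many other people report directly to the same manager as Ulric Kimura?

Ulric Kimura reports to Kaia Vargas. Kaia Vargas's other direct reports are Hana Patel, Nell Oliveira, Dana Reyes, Sable Ishikawa, Karl Usman — 5 peers.

5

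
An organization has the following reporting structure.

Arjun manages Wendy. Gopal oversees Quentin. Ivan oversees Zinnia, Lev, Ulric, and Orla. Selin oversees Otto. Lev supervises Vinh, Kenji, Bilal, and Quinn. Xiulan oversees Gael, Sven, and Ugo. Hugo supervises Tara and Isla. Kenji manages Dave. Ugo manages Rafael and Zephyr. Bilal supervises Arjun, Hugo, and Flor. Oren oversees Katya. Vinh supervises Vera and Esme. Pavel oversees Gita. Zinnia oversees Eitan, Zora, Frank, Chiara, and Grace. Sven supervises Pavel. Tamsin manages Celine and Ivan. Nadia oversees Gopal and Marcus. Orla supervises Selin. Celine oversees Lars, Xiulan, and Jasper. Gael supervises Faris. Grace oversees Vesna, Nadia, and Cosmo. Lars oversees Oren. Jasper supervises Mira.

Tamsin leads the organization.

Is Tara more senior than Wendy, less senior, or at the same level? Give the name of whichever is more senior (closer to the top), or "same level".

same level

Both Tara and Wendy are 5 levels below Tamsin.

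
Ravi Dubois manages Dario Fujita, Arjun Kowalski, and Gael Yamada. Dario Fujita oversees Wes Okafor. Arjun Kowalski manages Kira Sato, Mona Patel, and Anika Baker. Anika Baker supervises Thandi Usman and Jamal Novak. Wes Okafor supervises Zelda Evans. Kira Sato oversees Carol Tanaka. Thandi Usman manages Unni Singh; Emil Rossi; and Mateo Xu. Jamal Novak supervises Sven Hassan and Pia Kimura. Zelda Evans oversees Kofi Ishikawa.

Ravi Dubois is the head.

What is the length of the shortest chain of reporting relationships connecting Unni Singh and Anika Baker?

2

Unni Singh is in Anika Baker's organization: the chain from Unni Singh up to Anika Baker is Unni Singh → Thandi Usman → Anika Baker, which is 2 links.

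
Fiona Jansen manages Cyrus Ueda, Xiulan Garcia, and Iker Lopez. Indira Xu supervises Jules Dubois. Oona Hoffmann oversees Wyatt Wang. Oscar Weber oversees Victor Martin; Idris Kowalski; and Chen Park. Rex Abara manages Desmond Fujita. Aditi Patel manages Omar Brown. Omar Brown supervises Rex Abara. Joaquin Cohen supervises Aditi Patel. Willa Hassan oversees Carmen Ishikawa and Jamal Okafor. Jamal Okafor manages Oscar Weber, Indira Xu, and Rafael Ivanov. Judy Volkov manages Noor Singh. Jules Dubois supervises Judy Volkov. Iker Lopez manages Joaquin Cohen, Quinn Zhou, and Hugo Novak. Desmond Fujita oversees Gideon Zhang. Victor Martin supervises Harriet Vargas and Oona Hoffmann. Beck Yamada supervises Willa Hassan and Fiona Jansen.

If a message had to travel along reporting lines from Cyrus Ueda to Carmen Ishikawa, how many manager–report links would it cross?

4

Cyrus Ueda is 2 levels below Beck Yamada, and Carmen Ishikawa is 2 levels below Beck Yamada (their lowest common manager). The shortest path runs up from Cyrus Ueda to Beck Yamada and back down to Carmen Ishikawa: 2 + 2 = 4 links.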